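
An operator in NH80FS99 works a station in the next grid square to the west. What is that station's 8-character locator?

NH80fs89

Longitude extended square 9; −1 → 8.
The latitude characters are unchanged.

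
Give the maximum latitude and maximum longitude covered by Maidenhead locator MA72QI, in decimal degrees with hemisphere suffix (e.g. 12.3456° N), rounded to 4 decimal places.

Field M=12, A=0: +12·20° lon, +0·10° lat → SW at lon 60°, lat -90°.
Square 7, 2: +7·2° lon, +2·1° lat → SW at lon 74°, lat -88°.
Subsquare q=16, i=8: +16·0.0833333° lon, +8·0.0416667° lat → SW at lon 75.3333°, lat -87.6667°.
Cell spans 0.0833333° lon × 0.0416667° lat. NE corner is SW corner plus one full cell.
latitude 87.6250° S, longitude 75.4167° E.

87.6250° S, 75.4167° E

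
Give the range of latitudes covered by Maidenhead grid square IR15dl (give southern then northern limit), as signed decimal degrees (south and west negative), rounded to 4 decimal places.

85.4583, 85.5000

Field I=8, R=17: +8·20° lon, +17·10° lat → SW at lon -20°, lat 80°.
Square 1, 5: +1·2° lon, +5·1° lat → SW at lon -18°, lat 85°.
Subsquare d=3, l=11: +3·0.0833333° lon, +11·0.0416667° lat → SW at lon -17.75°, lat 85.4583°.
Cell spans 0.0833333° lon × 0.0416667° lat.
south 85.4583, north 85.5000.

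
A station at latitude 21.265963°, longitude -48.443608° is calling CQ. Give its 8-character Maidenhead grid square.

GL51sg63

Offset from 180°W / 90°S: lon 131.55639°, lat 111.26596°.
Field: 131.55639/20 → 6 → G, 111.26596/10 → 11 → L; chars GL.
Square: 11.55639/2 → 5, 1.26596/1 → 1; chars 51.
Subsquare: 1.55639/0.0833333 → 18 → s, 0.26596/0.0416667 → 6 → g; chars sg.
Extended square: 0.05639/0.00833333 → 6, 0.01596/0.00416667 → 3; chars 63.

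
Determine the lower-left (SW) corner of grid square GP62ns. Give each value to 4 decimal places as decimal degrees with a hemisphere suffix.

62.7500° N, 46.9167° W

Field G=6, P=15: +6·20° lon, +15·10° lat → SW at lon -60°, lat 60°.
Square 6, 2: +6·2° lon, +2·1° lat → SW at lon -48°, lat 62°.
Subsquare n=13, s=18: +13·0.0833333° lon, +18·0.0416667° lat → SW at lon -46.9167°, lat 62.75°.
latitude 62.7500° N, longitude 46.9167° W.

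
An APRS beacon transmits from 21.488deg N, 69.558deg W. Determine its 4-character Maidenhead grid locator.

Offset from 180°W / 90°S: lon 110.44°, lat 111.49°.
Field: lon ⌊110.44/20⌋ = 5 → F; lat ⌊111.49/10⌋ = 11 → L.
Square: lon ⌊10.44/2⌋ = 5; lat ⌊1.49/1⌋ = 1.

FL51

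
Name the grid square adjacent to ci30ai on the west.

CI20xi

Longitude subsquare a = 0; −1 → -1, wraps to 23 = x, carry into square.
Longitude square 3; −1 → 2.
The latitude characters are unchanged.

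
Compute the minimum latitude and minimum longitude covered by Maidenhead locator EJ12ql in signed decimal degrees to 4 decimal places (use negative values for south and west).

Field E=4, J=9: +4·20° lon, +9·10° lat → SW at lon -100°, lat 0°.
Square 1, 2: +1·2° lon, +2·1° lat → SW at lon -98°, lat 2°.
Subsquare q=16, l=11: +16·0.0833333° lon, +11·0.0416667° lat → SW at lon -96.6667°, lat 2.45833°.
latitude 2.4583, longitude -96.6667.

2.4583, -96.6667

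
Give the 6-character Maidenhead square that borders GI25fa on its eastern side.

GI25ga

Longitude subsquare f = 5; +1 → 6 = g.
The latitude characters are unchanged.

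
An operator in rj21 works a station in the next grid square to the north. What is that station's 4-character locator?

RJ22

Latitude square 1; +1 → 2.
The longitude characters are unchanged.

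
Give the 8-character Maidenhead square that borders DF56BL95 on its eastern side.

DF56cl05

Longitude extended square 9; +1 → 10, wraps to 0, carry into subsquare.
Longitude subsquare b = 1; +1 → 2 = c.
The latitude characters are unchanged.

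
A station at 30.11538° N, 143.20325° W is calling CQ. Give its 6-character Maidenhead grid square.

BM80jc

Offset from 180°W / 90°S: lon 36.7968°, lat 120.1154°.
Field (20°×10°, letters A–R): lon ⌊36.7968/20⌋ = 1 → B; lat ⌊120.1154/10⌋ = 12 → M.
Square (2°×1°, digits 0–9): lon ⌊16.7968/2⌋ = 8; lat ⌊0.1154/1⌋ = 0.
Subsquare (5′×2.5′, letters a–x): lon ⌊0.7968/0.0833333⌋ = 9 → j; lat ⌊0.1154/0.0416667⌋ = 2 → c.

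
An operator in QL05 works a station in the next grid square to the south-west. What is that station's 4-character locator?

Longitude square 0; −1 → -1, wraps to 9, carry into field.
Longitude field Q = 16; −1 → 15 = P.
Latitude square 5; −1 → 4.

PL94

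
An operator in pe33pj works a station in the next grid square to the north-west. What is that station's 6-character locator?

Longitude subsquare p = 15; −1 → 14 = o.
Latitude subsquare j = 9; +1 → 10 = k.

PE33ok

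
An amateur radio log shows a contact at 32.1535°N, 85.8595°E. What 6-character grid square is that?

Offset from 180°W / 90°S: lon 265.8595°, lat 122.1535°.
Field: 265.8595/20 → 13 → N, 122.1535/10 → 12 → M; chars NM.
Square: 5.8595/2 → 2, 2.1535/1 → 2; chars 22.
Subsquare: 1.8595/0.0833333 → 22 → w, 0.1535/0.0416667 → 3 → d; chars wd.

NM22wd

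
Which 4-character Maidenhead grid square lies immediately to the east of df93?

EF03

Longitude square 9; +1 → 10, wraps to 0, carry into field.
Longitude field D = 3; +1 → 4 = E.
The latitude characters are unchanged.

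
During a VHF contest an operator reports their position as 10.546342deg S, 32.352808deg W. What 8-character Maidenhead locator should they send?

HH39tk78

Offset from 180°W / 90°S: lon 147.64719°, lat 79.45366°.
Field: lon ⌊147.64719/20⌋ = 7 → H; lat ⌊79.45366/10⌋ = 7 → H.
Square: lon ⌊7.64719/2⌋ = 3; lat ⌊9.45366/1⌋ = 9.
Subsquare: lon ⌊1.64719/0.0833333⌋ = 19 → t; lat ⌊0.45366/0.0416667⌋ = 10 → k.
Extended square: lon ⌊0.06386/0.00833333⌋ = 7; lat ⌊0.03699/0.00416667⌋ = 8.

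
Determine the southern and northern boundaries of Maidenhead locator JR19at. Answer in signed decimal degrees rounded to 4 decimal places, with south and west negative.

89.7917, 89.8333

Field J=9, R=17: +9·20° lon, +17·10° lat → SW at lon 0°, lat 80°.
Square 1, 9: +1·2° lon, +9·1° lat → SW at lon 2°, lat 89°.
Subsquare a=0, t=19: +0·0.0833333° lon, +19·0.0416667° lat → SW at lon 2°, lat 89.7917°.
Cell spans 0.0833333° lon × 0.0416667° lat.
south 89.7917, north 89.8333.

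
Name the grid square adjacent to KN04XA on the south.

Latitude subsquare a = 0; −1 → -1, wraps to 23 = x, carry into square.
Latitude square 4; −1 → 3.
The longitude characters are unchanged.

KN03xx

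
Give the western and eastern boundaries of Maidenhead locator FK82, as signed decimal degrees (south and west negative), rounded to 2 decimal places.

-64.00, -62.00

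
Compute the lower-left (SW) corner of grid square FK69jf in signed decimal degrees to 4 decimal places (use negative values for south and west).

19.2083, -67.2500

Field F=5, K=10: +5·20° lon, +10·10° lat → SW at lon -80°, lat 10°.
Square 6, 9: +6·2° lon, +9·1° lat → SW at lon -68°, lat 19°.
Subsquare j=9, f=5: +9·0.0833333° lon, +5·0.0416667° lat → SW at lon -67.25°, lat 19.2083°.
latitude 19.2083, longitude -67.2500.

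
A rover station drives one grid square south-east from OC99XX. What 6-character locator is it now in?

Longitude subsquare x = 23; +1 → 24, wraps to 0 = a, carry into square.
Longitude square 9; +1 → 10, wraps to 0, carry into field.
Longitude field O = 14; +1 → 15 = P.
Latitude subsquare x = 23; −1 → 22 = w.

PC09aw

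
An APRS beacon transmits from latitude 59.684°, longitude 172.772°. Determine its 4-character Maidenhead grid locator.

Offset from 180°W / 90°S: lon 352.77°, lat 149.68°.
Field: lon ⌊352.77/20⌋ = 17 → R; lat ⌊149.68/10⌋ = 14 → O.
Square: lon ⌊12.77/2⌋ = 6; lat ⌊9.68/1⌋ = 9.

RO69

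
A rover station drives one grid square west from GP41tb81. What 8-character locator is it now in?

Longitude extended square 8; −1 → 7.
The latitude characters are unchanged.

GP41tb71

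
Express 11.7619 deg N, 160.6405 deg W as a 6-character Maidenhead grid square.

AK91qs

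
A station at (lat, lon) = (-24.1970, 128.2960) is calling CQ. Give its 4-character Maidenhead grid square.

Shift to the Maidenhead origin (180°W, 90°S): lon 308.30, lat 65.80.
Field (20°×10°, letters A–R): lon ⌊308.30/20⌋ = 15 → P; lat ⌊65.80/10⌋ = 6 → G.
Square (2°×1°, digits 0–9): lon ⌊8.30/2⌋ = 4; lat ⌊5.80/1⌋ = 5.

PG45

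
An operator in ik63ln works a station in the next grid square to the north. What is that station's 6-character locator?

IK63lo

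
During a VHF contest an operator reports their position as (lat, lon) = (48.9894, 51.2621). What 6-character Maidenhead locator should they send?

LN58px

Add 180° to longitude and 90° to latitude: 231.2621, 138.9894.
Field: lon ⌊231.2621/20⌋ = 11 → L; lat ⌊138.9894/10⌋ = 13 → N.
Square: lon ⌊11.2621/2⌋ = 5; lat ⌊8.9894/1⌋ = 8.
Subsquare: lon ⌊1.2621/0.0833333⌋ = 15 → p; lat ⌊0.9894/0.0416667⌋ = 23 → x.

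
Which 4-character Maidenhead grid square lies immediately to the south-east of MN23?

MN32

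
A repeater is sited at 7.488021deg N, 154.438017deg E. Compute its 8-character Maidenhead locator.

QJ77fl27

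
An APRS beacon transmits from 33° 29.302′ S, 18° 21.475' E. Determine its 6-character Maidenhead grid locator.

JF96em

Shift to the Maidenhead origin (180°W, 90°S): lon 198.3579, lat 56.5116.
Field: 198.3579/20 → 9 → J, 56.5116/10 → 5 → F; chars JF.
Square: 18.3579/2 → 9, 6.5116/1 → 6; chars 96.
Subsquare: 0.3579/0.0833333 → 4 → e, 0.5116/0.0416667 → 12 → m; chars em.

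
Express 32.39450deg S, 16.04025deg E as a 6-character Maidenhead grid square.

JF87ao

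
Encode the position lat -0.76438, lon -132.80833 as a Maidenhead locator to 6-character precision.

CI39of

Add 180° to longitude and 90° to latitude: 47.1917, 89.2356.
Field (20°×10°, letters A–R): lon ⌊47.1917/20⌋ = 2 → C; lat ⌊89.2356/10⌋ = 8 → I.
Square (2°×1°, digits 0–9): lon ⌊7.1917/2⌋ = 3; lat ⌊9.2356/1⌋ = 9.
Subsquare (5′×2.5′, letters a–x): lon ⌊1.1917/0.0833333⌋ = 14 → o; lat ⌊0.2356/0.0416667⌋ = 5 → f.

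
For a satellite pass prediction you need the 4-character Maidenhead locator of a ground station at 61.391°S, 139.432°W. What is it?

CC08

Shift to the Maidenhead origin (180°W, 90°S): lon 40.57, lat 28.61.
Field (20°×10°, letters A–R): lon ⌊40.57/20⌋ = 2 → C; lat ⌊28.61/10⌋ = 2 → C.
Square (2°×1°, digits 0–9): lon ⌊0.57/2⌋ = 0; lat ⌊8.61/1⌋ = 8.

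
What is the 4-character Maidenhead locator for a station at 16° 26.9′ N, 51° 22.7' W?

Shift to the Maidenhead origin (180°W, 90°S): lon 128.62, lat 106.45.
Field: lon ⌊128.62/20⌋ = 6 → G; lat ⌊106.45/10⌋ = 10 → K.
Square: lon ⌊8.62/2⌋ = 4; lat ⌊6.45/1⌋ = 6.

GK46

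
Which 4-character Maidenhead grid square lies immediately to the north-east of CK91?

DK02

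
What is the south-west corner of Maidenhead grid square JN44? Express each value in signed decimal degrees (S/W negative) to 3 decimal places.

Field J=9, N=13: +9·20° lon, +13·10° lat → SW at lon 0°, lat 40°.
Square 4, 4: +4·2° lon, +4·1° lat → SW at lon 8°, lat 44°.
latitude 44.000, longitude 8.000.

44.000, 8.000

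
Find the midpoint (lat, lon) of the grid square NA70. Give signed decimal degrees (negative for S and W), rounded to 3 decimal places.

Field N=13, A=0: +13·20° lon, +0·10° lat → SW at lon 80°, lat -90°.
Square 7, 0: +7·2° lon, +0·1° lat → SW at lon 94°, lat -90°.
Cell spans 2° lon × 1° lat. Centre is SW corner plus half of each.
latitude -89.500, longitude 95.000.

-89.500, 95.000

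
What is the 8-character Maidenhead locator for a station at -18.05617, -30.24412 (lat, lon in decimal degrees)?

HH41vw06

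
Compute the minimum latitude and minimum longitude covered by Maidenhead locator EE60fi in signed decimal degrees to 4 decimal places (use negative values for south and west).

Field E=4, E=4: +4·20° lon, +4·10° lat → SW at lon -100°, lat -50°.
Square 6, 0: +6·2° lon, +0·1° lat → SW at lon -88°, lat -50°.
Subsquare f=5, i=8: +5·0.0833333° lon, +8·0.0416667° lat → SW at lon -87.5833°, lat -49.6667°.
latitude -49.6667, longitude -87.5833.

-49.6667, -87.5833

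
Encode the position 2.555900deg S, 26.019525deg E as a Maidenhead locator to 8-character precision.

Shift to the Maidenhead origin (180°W, 90°S): lon 206.01952, lat 87.44410.
Field: 206.01952/20 → 10 → K, 87.44410/10 → 8 → I; chars KI.
Square: 6.01952/2 → 3, 7.44410/1 → 7; chars 37.
Subsquare: 0.01952/0.0833333 → 0 → a, 0.44410/0.0416667 → 10 → k; chars ak.
Extended square: 0.01952/0.00833333 → 2, 0.02743/0.00416667 → 6; chars 26.

KI37ak26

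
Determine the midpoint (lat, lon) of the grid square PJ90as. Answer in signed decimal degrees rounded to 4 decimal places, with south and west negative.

Field P=15, J=9: +15·20° lon, +9·10° lat → SW at lon 120°, lat 0°.
Square 9, 0: +9·2° lon, +0·1° lat → SW at lon 138°, lat 0°.
Subsquare a=0, s=18: +0·0.0833333° lon, +18·0.0416667° lat → SW at lon 138°, lat 0.75°.
Cell spans 0.0833333° lon × 0.0416667° lat. Centre is SW corner plus half of each.
latitude 0.7708, longitude 138.0417.

0.7708, 138.0417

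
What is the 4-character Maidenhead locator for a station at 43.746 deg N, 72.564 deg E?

Offset from 180°W / 90°S: lon 252.56°, lat 133.75°.
Field (20°×10°, letters A–R): lon ⌊252.56/20⌋ = 12 → M; lat ⌊133.75/10⌋ = 13 → N.
Square (2°×1°, digits 0–9): lon ⌊12.56/2⌋ = 6; lat ⌊3.75/1⌋ = 3.

MN63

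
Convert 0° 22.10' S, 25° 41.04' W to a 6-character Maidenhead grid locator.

Add 180° to longitude and 90° to latitude: 154.3160, 89.6317.
Field (20°×10°, letters A–R): lon ⌊154.3160/20⌋ = 7 → H; lat ⌊89.6317/10⌋ = 8 → I.
Square (2°×1°, digits 0–9): lon ⌊14.3160/2⌋ = 7; lat ⌊9.6317/1⌋ = 9.
Subsquare (5′×2.5′, letters a–x): lon ⌊0.3160/0.0833333⌋ = 3 → d; lat ⌊0.6317/0.0416667⌋ = 15 → p.

HI79dp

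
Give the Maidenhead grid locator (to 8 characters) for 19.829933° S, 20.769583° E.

Offset from 180°W / 90°S: lon 200.76958°, lat 70.17007°.
Field (20°×10°, letters A–R): 200.76958/20 → 10 → K, 70.17007/10 → 7 → H; chars KH.
Square (2°×1°, digits 0–9): 0.76958/2 → 0, 0.17007/1 → 0; chars 00.
Subsquare (5′×2.5′, letters a–x): 0.76958/0.0833333 → 9 → j, 0.17007/0.0416667 → 4 → e; chars je.
Extended square (30″×15″, digits 0–9): 0.01958/0.00833333 → 2, 0.00340/0.00416667 → 0; chars 20.

KH00je20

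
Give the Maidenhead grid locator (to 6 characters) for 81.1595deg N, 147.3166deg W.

Add 180° to longitude and 90° to latitude: 32.6834, 171.1595.
Field (20°×10°, letters A–R): 32.6834/20 → 1 → B, 171.1595/10 → 17 → R; chars BR.
Square (2°×1°, digits 0–9): 12.6834/2 → 6, 1.1595/1 → 1; chars 61.
Subsquare (5′×2.5′, letters a–x): 0.6834/0.0833333 → 8 → i, 0.1595/0.0416667 → 3 → d; chars id.

BR61id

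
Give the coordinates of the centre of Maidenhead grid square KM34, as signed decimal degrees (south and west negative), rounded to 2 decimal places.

34.50, 27.00

Field K=10, M=12: +10·20° lon, +12·10° lat → SW at lon 20°, lat 30°.
Square 3, 4: +3·2° lon, +4·1° lat → SW at lon 26°, lat 34°.
Cell spans 2° lon × 1° lat. Centre is SW corner plus half of each.
latitude 34.50, longitude 27.00.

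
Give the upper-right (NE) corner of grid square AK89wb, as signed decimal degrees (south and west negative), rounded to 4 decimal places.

Field A=0, K=10: +0·20° lon, +10·10° lat → SW at lon -180°, lat 10°.
Square 8, 9: +8·2° lon, +9·1° lat → SW at lon -164°, lat 19°.
Subsquare w=22, b=1: +22·0.0833333° lon, +1·0.0416667° lat → SW at lon -162.167°, lat 19.0417°.
Cell spans 0.0833333° lon × 0.0416667° lat. NE corner is SW corner plus one full cell.
latitude 19.0833, longitude -162.0833.

19.0833, -162.0833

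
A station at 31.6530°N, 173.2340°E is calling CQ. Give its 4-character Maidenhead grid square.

Add 180° to longitude and 90° to latitude: 353.23, 121.65.
Field (20°×10°, letters A–R): lon ⌊353.23/20⌋ = 17 → R; lat ⌊121.65/10⌋ = 12 → M.
Square (2°×1°, digits 0–9): lon ⌊13.23/2⌋ = 6; lat ⌊1.65/1⌋ = 1.

RM61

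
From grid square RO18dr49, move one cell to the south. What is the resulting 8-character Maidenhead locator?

RO18dr48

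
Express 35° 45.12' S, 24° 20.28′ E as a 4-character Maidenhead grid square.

KF24

Shift to the Maidenhead origin (180°W, 90°S): lon 204.34, lat 54.25.
Field: lon ⌊204.34/20⌋ = 10 → K; lat ⌊54.25/10⌋ = 5 → F.
Square: lon ⌊4.34/2⌋ = 2; lat ⌊4.25/1⌋ = 4.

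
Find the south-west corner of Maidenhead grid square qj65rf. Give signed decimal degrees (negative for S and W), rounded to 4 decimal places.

5.2083, 153.4167

Field Q=16, J=9: +16·20° lon, +9·10° lat → SW at lon 140°, lat 0°.
Square 6, 5: +6·2° lon, +5·1° lat → SW at lon 152°, lat 5°.
Subsquare r=17, f=5: +17·0.0833333° lon, +5·0.0416667° lat → SW at lon 153.417°, lat 5.20833°.
latitude 5.2083, longitude 153.4167.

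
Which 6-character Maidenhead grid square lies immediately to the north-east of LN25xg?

LN35ah

Longitude subsquare x = 23; +1 → 24, wraps to 0 = a, carry into square.
Longitude square 2; +1 → 3.
Latitude subsquare g = 6; +1 → 7 = h.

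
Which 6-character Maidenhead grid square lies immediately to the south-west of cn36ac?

Longitude subsquare a = 0; −1 → -1, wraps to 23 = x, carry into square.
Longitude square 3; −1 → 2.
Latitude subsquare c = 2; −1 → 1 = b.

CN26xb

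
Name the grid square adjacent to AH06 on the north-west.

RH97

Longitude square 0; −1 → -1, wraps to 9, carry into field.
Longitude field A = 0; −1 → -1, wraps to 17 = R, wrapping around the antimeridian.
Latitude square 6; +1 → 7.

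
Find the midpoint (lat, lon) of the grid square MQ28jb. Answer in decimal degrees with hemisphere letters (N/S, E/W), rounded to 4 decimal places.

Field M=12, Q=16: +12·20° lon, +16·10° lat → SW at lon 60°, lat 70°.
Square 2, 8: +2·2° lon, +8·1° lat → SW at lon 64°, lat 78°.
Subsquare j=9, b=1: +9·0.0833333° lon, +1·0.0416667° lat → SW at lon 64.75°, lat 78.0417°.
Cell spans 0.0833333° lon × 0.0416667° lat. Centre is SW corner plus half of each.
latitude 78.0625° N, longitude 64.7917° E.

78.0625° N, 64.7917° E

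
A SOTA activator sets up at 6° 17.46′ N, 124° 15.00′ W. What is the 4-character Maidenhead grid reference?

CJ76

Offset from 180°W / 90°S: lon 55.75°, lat 96.29°.
Field: lon ⌊55.75/20⌋ = 2 → C; lat ⌊96.29/10⌋ = 9 → J.
Square: lon ⌊15.75/2⌋ = 7; lat ⌊6.29/1⌋ = 6.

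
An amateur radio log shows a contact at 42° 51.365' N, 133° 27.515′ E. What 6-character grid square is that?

Add 180° to longitude and 90° to latitude: 313.4586, 132.8561.
Field: 313.4586/20 → 15 → P, 132.8561/10 → 13 → N; chars PN.
Square: 13.4586/2 → 6, 2.8561/1 → 2; chars 62.
Subsquare: 1.4586/0.0833333 → 17 → r, 0.8561/0.0416667 → 20 → u; chars ru.

PN62ru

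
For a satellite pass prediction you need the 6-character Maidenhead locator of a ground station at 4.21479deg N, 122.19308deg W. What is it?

CJ84vf

Shift to the Maidenhead origin (180°W, 90°S): lon 57.8069, lat 94.2148.
Field: lon ⌊57.8069/20⌋ = 2 → C; lat ⌊94.2148/10⌋ = 9 → J.
Square: lon ⌊17.8069/2⌋ = 8; lat ⌊4.2148/1⌋ = 4.
Subsquare: lon ⌊1.8069/0.0833333⌋ = 21 → v; lat ⌊0.2148/0.0416667⌋ = 5 → f.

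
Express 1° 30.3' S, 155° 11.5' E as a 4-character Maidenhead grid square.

Add 180° to longitude and 90° to latitude: 335.19, 88.50.
Field: 335.19/20 → 16 → Q, 88.50/10 → 8 → I; chars QI.
Square: 15.19/2 → 7, 8.50/1 → 8; chars 78.

QI78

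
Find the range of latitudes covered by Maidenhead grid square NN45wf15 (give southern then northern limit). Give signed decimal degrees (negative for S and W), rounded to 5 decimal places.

45.22917, 45.23333

Field N=13, N=13: +13·20° lon, +13·10° lat → SW at lon 80°, lat 40°.
Square 4, 5: +4·2° lon, +5·1° lat → SW at lon 88°, lat 45°.
Subsquare w=22, f=5: +22·0.0833333° lon, +5·0.0416667° lat → SW at lon 89.8333°, lat 45.2083°.
Extended square 1, 5: +1·0.00833333° lon, +5·0.00416667° lat → SW at lon 89.8417°, lat 45.2292°.
Cell spans 0.00833333° lon × 0.00416667° lat.
south 45.22917, north 45.23333.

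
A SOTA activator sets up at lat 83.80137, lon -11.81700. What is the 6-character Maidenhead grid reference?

IR43ct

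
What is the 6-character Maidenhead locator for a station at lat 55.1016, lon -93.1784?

EO35jc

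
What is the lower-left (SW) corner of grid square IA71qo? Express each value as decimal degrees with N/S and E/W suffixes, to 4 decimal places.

88.4167° S, 4.6667° W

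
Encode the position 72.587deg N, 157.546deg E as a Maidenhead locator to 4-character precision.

QQ82

Shift to the Maidenhead origin (180°W, 90°S): lon 337.55, lat 162.59.
Field: lon ⌊337.55/20⌋ = 16 → Q; lat ⌊162.59/10⌋ = 16 → Q.
Square: lon ⌊17.55/2⌋ = 8; lat ⌊2.59/1⌋ = 2.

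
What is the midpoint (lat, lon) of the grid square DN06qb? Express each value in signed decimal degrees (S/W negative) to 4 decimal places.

46.0625, -118.6250

Field D=3, N=13: +3·20° lon, +13·10° lat → SW at lon -120°, lat 40°.
Square 0, 6: +0·2° lon, +6·1° lat → SW at lon -120°, lat 46°.
Subsquare q=16, b=1: +16·0.0833333° lon, +1·0.0416667° lat → SW at lon -118.667°, lat 46.0417°.
Cell spans 0.0833333° lon × 0.0416667° lat. Centre is SW corner plus half of each.
latitude 46.0625, longitude -118.6250.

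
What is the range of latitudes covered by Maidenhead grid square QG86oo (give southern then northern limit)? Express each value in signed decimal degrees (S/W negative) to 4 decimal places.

-23.4167, -23.3750

Field Q=16, G=6: +16·20° lon, +6·10° lat → SW at lon 140°, lat -30°.
Square 8, 6: +8·2° lon, +6·1° lat → SW at lon 156°, lat -24°.
Subsquare o=14, o=14: +14·0.0833333° lon, +14·0.0416667° lat → SW at lon 157.167°, lat -23.4167°.
Cell spans 0.0833333° lon × 0.0416667° lat.
south -23.4167, north -23.3750.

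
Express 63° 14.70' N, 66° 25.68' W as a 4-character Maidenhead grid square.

FP63

Add 180° to longitude and 90° to latitude: 113.57, 153.25.
Field: lon ⌊113.57/20⌋ = 5 → F; lat ⌊153.25/10⌋ = 15 → P.
Square: lon ⌊13.57/2⌋ = 6; lat ⌊3.25/1⌋ = 3.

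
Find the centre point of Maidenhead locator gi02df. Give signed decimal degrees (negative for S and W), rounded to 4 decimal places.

-7.7708, -59.7083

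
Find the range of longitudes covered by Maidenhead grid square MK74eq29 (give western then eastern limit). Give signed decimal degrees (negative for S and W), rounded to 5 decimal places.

74.35000, 74.35833

Field M=12, K=10: +12·20° lon, +10·10° lat → SW at lon 60°, lat 10°.
Square 7, 4: +7·2° lon, +4·1° lat → SW at lon 74°, lat 14°.
Subsquare e=4, q=16: +4·0.0833333° lon, +16·0.0416667° lat → SW at lon 74.3333°, lat 14.6667°.
Extended square 2, 9: +2·0.00833333° lon, +9·0.00416667° lat → SW at lon 74.35°, lat 14.7042°.
Cell spans 0.00833333° lon × 0.00416667° lat.
west 74.35000, east 74.35833.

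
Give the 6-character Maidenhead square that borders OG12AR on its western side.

Longitude subsquare a = 0; −1 → -1, wraps to 23 = x, carry into square.
Longitude square 1; −1 → 0.
The latitude characters are unchanged.

OG02xr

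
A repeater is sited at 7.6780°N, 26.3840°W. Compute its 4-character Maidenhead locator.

HJ67

Add 180° to longitude and 90° to latitude: 153.62, 97.68.
Field: lon ⌊153.62/20⌋ = 7 → H; lat ⌊97.68/10⌋ = 9 → J.
Square: lon ⌊13.62/2⌋ = 6; lat ⌊7.68/1⌋ = 7.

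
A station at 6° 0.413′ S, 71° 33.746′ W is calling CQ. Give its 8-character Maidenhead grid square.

Offset from 180°W / 90°S: lon 108.43757°, lat 83.99312°.
Field: lon ⌊108.43757/20⌋ = 5 → F; lat ⌊83.99312/10⌋ = 8 → I.
Square: lon ⌊8.43757/2⌋ = 4; lat ⌊3.99312/1⌋ = 3.
Subsquare: lon ⌊0.43757/0.0833333⌋ = 5 → f; lat ⌊0.99312/0.0416667⌋ = 23 → x.
Extended square: lon ⌊0.02090/0.00833333⌋ = 2; lat ⌊0.03478/0.00416667⌋ = 8.

FI43fx28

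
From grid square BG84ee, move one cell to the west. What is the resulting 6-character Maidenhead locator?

BG84de

Longitude subsquare e = 4; −1 → 3 = d.
The latitude characters are unchanged.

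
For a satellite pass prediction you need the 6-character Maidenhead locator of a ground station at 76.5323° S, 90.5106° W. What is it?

Offset from 180°W / 90°S: lon 89.4894°, lat 13.4677°.
Field: 89.4894/20 → 4 → E, 13.4677/10 → 1 → B; chars EB.
Square: 9.4894/2 → 4, 3.4677/1 → 3; chars 43.
Subsquare: 1.4894/0.0833333 → 17 → r, 0.4677/0.0416667 → 11 → l; chars rl.

EB43rl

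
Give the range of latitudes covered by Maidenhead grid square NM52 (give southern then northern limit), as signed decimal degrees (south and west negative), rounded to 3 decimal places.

Field N=13, M=12: +13·20° lon, +12·10° lat → SW at lon 80°, lat 30°.
Square 5, 2: +5·2° lon, +2·1° lat → SW at lon 90°, lat 32°.
Cell spans 2° lon × 1° lat.
south 32.000, north 33.000.

32.000, 33.000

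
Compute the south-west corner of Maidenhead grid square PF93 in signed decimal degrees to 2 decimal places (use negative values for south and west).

-37.00, 138.00

Field P=15, F=5: +15·20° lon, +5·10° lat → SW at lon 120°, lat -40°.
Square 9, 3: +9·2° lon, +3·1° lat → SW at lon 138°, lat -37°.
latitude -37.00, longitude 138.00.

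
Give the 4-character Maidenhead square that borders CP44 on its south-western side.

Longitude square 4; −1 → 3.
Latitude square 4; −1 → 3.

CP33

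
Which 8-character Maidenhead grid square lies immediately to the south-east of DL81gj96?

Longitude extended square 9; +1 → 10, wraps to 0, carry into subsquare.
Longitude subsquare g = 6; +1 → 7 = h.
Latitude extended square 6; −1 → 5.

DL81hj05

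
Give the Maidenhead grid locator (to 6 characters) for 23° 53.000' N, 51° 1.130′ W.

Add 180° to longitude and 90° to latitude: 128.9812, 113.8833.
Field: 128.9812/20 → 6 → G, 113.8833/10 → 11 → L; chars GL.
Square: 8.9812/2 → 4, 3.8833/1 → 3; chars 43.
Subsquare: 0.9812/0.0833333 → 11 → l, 0.8833/0.0416667 → 21 → v; chars lv.

GL43lv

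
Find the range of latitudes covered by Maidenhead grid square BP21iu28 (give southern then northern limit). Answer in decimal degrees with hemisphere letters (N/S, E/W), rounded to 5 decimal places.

Field B=1, P=15: +1·20° lon, +15·10° lat → SW at lon -160°, lat 60°.
Square 2, 1: +2·2° lon, +1·1° lat → SW at lon -156°, lat 61°.
Subsquare i=8, u=20: +8·0.0833333° lon, +20·0.0416667° lat → SW at lon -155.333°, lat 61.8333°.
Extended square 2, 8: +2·0.00833333° lon, +8·0.00416667° lat → SW at lon -155.317°, lat 61.8667°.
Cell spans 0.00833333° lon × 0.00416667° lat.
south 61.86667° N, north 61.87083° N.

61.86667° N, 61.87083° N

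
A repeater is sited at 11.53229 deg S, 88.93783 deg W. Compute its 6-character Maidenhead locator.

EH58ml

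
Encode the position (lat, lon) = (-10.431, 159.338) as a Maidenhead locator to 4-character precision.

QH99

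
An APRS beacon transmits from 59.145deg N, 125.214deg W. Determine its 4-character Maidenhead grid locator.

Offset from 180°W / 90°S: lon 54.79°, lat 149.15°.
Field: 54.79/20 → 2 → C, 149.15/10 → 14 → O; chars CO.
Square: 14.79/2 → 7, 9.15/1 → 9; chars 79.

CO79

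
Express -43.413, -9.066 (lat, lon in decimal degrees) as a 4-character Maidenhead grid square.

IE56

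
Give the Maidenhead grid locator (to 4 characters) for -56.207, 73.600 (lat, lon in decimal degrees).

MD63

Offset from 180°W / 90°S: lon 253.60°, lat 33.79°.
Field (20°×10°, letters A–R): 253.60/20 → 12 → M, 33.79/10 → 3 → D; chars MD.
Square (2°×1°, digits 0–9): 13.60/2 → 6, 3.79/1 → 3; chars 63.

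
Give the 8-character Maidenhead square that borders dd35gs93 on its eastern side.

DD35hs03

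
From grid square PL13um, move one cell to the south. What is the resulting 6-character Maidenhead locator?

PL13ul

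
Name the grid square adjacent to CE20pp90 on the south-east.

Longitude extended square 9; +1 → 10, wraps to 0, carry into subsquare.
Longitude subsquare p = 15; +1 → 16 = q.
Latitude extended square 0; −1 → -1, wraps to 9, carry into subsquare.
Latitude subsquare p = 15; −1 → 14 = o.

CE20qo09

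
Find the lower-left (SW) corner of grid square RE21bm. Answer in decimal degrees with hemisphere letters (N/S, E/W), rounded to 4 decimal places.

48.5000° S, 164.0833° E

Field R=17, E=4: +17·20° lon, +4·10° lat → SW at lon 160°, lat -50°.
Square 2, 1: +2·2° lon, +1·1° lat → SW at lon 164°, lat -49°.
Subsquare b=1, m=12: +1·0.0833333° lon, +12·0.0416667° lat → SW at lon 164.083°, lat -48.5°.
latitude 48.5000° S, longitude 164.0833° E.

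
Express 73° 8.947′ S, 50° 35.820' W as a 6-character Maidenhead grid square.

GB46qu

Shift to the Maidenhead origin (180°W, 90°S): lon 129.4030, lat 16.8509.
Field: lon ⌊129.4030/20⌋ = 6 → G; lat ⌊16.8509/10⌋ = 1 → B.
Square: lon ⌊9.4030/2⌋ = 4; lat ⌊6.8509/1⌋ = 6.
Subsquare: lon ⌊1.4030/0.0833333⌋ = 16 → q; lat ⌊0.8509/0.0416667⌋ = 20 → u.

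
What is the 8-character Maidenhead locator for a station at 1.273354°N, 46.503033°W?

Shift to the Maidenhead origin (180°W, 90°S): lon 133.49697, lat 91.27335.
Field: 133.49697/20 → 6 → G, 91.27335/10 → 9 → J; chars GJ.
Square: 13.49697/2 → 6, 1.27335/1 → 1; chars 61.
Subsquare: 1.49697/0.0833333 → 17 → r, 0.27335/0.0416667 → 6 → g; chars rg.
Extended square: 0.08030/0.00833333 → 9, 0.02335/0.00416667 → 5; chars 95.

GJ61rg95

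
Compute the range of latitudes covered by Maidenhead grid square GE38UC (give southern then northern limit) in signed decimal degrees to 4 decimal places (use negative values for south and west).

-41.9167, -41.8750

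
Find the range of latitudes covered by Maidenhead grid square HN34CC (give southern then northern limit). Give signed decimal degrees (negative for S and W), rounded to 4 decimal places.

Field H=7, N=13: +7·20° lon, +13·10° lat → SW at lon -40°, lat 40°.
Square 3, 4: +3·2° lon, +4·1° lat → SW at lon -34°, lat 44°.
Subsquare c=2, c=2: +2·0.0833333° lon, +2·0.0416667° lat → SW at lon -33.8333°, lat 44.0833°.
Cell spans 0.0833333° lon × 0.0416667° lat.
south 44.0833, north 44.1250.

44.0833, 44.1250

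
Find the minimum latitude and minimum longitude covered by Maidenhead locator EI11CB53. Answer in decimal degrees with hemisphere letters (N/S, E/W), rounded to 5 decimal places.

8.94583° S, 97.79167° W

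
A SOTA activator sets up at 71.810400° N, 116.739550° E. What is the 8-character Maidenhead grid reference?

OQ81it84

Offset from 180°W / 90°S: lon 296.73955°, lat 161.81040°.
Field: 296.73955/20 → 14 → O, 161.81040/10 → 16 → Q; chars OQ.
Square: 16.73955/2 → 8, 1.81040/1 → 1; chars 81.
Subsquare: 0.73955/0.0833333 → 8 → i, 0.81040/0.0416667 → 19 → t; chars it.
Extended square: 0.07288/0.00833333 → 8, 0.01873/0.00416667 → 4; chars 84.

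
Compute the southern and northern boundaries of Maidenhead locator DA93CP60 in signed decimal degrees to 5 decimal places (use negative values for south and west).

-86.37500, -86.37083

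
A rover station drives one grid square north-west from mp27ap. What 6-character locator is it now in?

MP17xq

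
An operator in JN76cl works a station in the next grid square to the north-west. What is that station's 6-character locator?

JN76bm

Longitude subsquare c = 2; −1 → 1 = b.
Latitude subsquare l = 11; +1 → 12 = m.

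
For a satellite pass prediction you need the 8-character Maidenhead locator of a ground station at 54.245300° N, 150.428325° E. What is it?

Offset from 180°W / 90°S: lon 330.42832°, lat 144.24530°.
Field: lon ⌊330.42832/20⌋ = 16 → Q; lat ⌊144.24530/10⌋ = 14 → O.
Square: lon ⌊10.42832/2⌋ = 5; lat ⌊4.24530/1⌋ = 4.
Subsquare: lon ⌊0.42832/0.0833333⌋ = 5 → f; lat ⌊0.24530/0.0416667⌋ = 5 → f.
Extended square: lon ⌊0.01166/0.00833333⌋ = 1; lat ⌊0.03697/0.00416667⌋ = 8.

QO54ff18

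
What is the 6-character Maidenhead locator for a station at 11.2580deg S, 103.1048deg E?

Offset from 180°W / 90°S: lon 283.1048°, lat 78.7420°.
Field: 283.1048/20 → 14 → O, 78.7420/10 → 7 → H; chars OH.
Square: 3.1048/2 → 1, 8.7420/1 → 8; chars 18.
Subsquare: 1.1048/0.0833333 → 13 → n, 0.7420/0.0416667 → 17 → r; chars nr.

OH18nr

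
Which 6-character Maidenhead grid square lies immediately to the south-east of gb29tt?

GB29us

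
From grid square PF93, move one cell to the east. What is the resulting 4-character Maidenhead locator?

Longitude square 9; +1 → 10, wraps to 0, carry into field.
Longitude field P = 15; +1 → 16 = Q.
The latitude characters are unchanged.

QF03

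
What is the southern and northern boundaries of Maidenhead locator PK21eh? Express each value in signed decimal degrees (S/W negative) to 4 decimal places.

Field P=15, K=10: +15·20° lon, +10·10° lat → SW at lon 120°, lat 10°.
Square 2, 1: +2·2° lon, +1·1° lat → SW at lon 124°, lat 11°.
Subsquare e=4, h=7: +4·0.0833333° lon, +7·0.0416667° lat → SW at lon 124.333°, lat 11.2917°.
Cell spans 0.0833333° lon × 0.0416667° lat.
south 11.2917, north 11.3333.

11.2917, 11.3333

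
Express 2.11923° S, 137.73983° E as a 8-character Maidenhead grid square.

PI87uv81

Shift to the Maidenhead origin (180°W, 90°S): lon 317.73983, lat 87.88077.
Field: lon ⌊317.73983/20⌋ = 15 → P; lat ⌊87.88077/10⌋ = 8 → I.
Square: lon ⌊17.73983/2⌋ = 8; lat ⌊7.88077/1⌋ = 7.
Subsquare: lon ⌊1.73983/0.0833333⌋ = 20 → u; lat ⌊0.88077/0.0416667⌋ = 21 → v.
Extended square: lon ⌊0.07316/0.00833333⌋ = 8; lat ⌊0.00577/0.00416667⌋ = 1.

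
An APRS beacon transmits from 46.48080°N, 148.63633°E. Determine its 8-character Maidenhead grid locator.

QN46hl65

Shift to the Maidenhead origin (180°W, 90°S): lon 328.63633, lat 136.48080.
Field (20°×10°, letters A–R): lon ⌊328.63633/20⌋ = 16 → Q; lat ⌊136.48080/10⌋ = 13 → N.
Square (2°×1°, digits 0–9): lon ⌊8.63633/2⌋ = 4; lat ⌊6.48080/1⌋ = 6.
Subsquare (5′×2.5′, letters a–x): lon ⌊0.63633/0.0833333⌋ = 7 → h; lat ⌊0.48080/0.0416667⌋ = 11 → l.
Extended square (30″×15″, digits 0–9): lon ⌊0.05300/0.00833333⌋ = 6; lat ⌊0.02247/0.00416667⌋ = 5.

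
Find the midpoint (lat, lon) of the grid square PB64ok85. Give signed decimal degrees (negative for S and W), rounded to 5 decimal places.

-75.56042, 133.23750

Field P=15, B=1: +15·20° lon, +1·10° lat → SW at lon 120°, lat -80°.
Square 6, 4: +6·2° lon, +4·1° lat → SW at lon 132°, lat -76°.
Subsquare o=14, k=10: +14·0.0833333° lon, +10·0.0416667° lat → SW at lon 133.167°, lat -75.5833°.
Extended square 8, 5: +8·0.00833333° lon, +5·0.00416667° lat → SW at lon 133.233°, lat -75.5625°.
Cell spans 0.00833333° lon × 0.00416667° lat. Centre is SW corner plus half of each.
latitude -75.56042, longitude 133.23750.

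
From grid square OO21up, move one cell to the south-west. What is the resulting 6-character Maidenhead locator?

Longitude subsquare u = 20; −1 → 19 = t.
Latitude subsquare p = 15; −1 → 14 = o.

OO21to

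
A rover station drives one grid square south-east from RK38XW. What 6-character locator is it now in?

RK48av

Longitude subsquare x = 23; +1 → 24, wraps to 0 = a, carry into square.
Longitude square 3; +1 → 4.
Latitude subsquare w = 22; −1 → 21 = v.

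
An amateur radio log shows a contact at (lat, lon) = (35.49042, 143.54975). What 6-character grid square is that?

QM15sl

Shift to the Maidenhead origin (180°W, 90°S): lon 323.5498, lat 125.4904.
Field (20°×10°, letters A–R): 323.5498/20 → 16 → Q, 125.4904/10 → 12 → M; chars QM.
Square (2°×1°, digits 0–9): 3.5498/2 → 1, 5.4904/1 → 5; chars 15.
Subsquare (5′×2.5′, letters a–x): 1.5498/0.0833333 → 18 → s, 0.4904/0.0416667 → 11 → l; chars sl.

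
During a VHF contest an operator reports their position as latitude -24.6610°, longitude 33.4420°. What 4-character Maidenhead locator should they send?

KG65

Offset from 180°W / 90°S: lon 213.44°, lat 65.34°.
Field: 213.44/20 → 10 → K, 65.34/10 → 6 → G; chars KG.
Square: 13.44/2 → 6, 5.34/1 → 5; chars 65.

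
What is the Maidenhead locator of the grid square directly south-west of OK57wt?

OK57vs

Longitude subsquare w = 22; −1 → 21 = v.
Latitude subsquare t = 19; −1 → 18 = s.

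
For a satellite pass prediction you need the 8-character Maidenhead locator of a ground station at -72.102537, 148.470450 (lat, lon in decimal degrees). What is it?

Shift to the Maidenhead origin (180°W, 90°S): lon 328.47045, lat 17.89746.
Field: lon ⌊328.47045/20⌋ = 16 → Q; lat ⌊17.89746/10⌋ = 1 → B.
Square: lon ⌊8.47045/2⌋ = 4; lat ⌊7.89746/1⌋ = 7.
Subsquare: lon ⌊0.47045/0.0833333⌋ = 5 → f; lat ⌊0.89746/0.0416667⌋ = 21 → v.
Extended square: lon ⌊0.05378/0.00833333⌋ = 6; lat ⌊0.02246/0.00416667⌋ = 5.

QB47fv65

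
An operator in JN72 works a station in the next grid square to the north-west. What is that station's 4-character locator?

JN63

Longitude square 7; −1 → 6.
Latitude square 2; +1 → 3.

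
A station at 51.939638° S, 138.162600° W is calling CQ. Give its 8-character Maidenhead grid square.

CD08wb04

Add 180° to longitude and 90° to latitude: 41.83740, 38.06036.
Field: lon ⌊41.83740/20⌋ = 2 → C; lat ⌊38.06036/10⌋ = 3 → D.
Square: lon ⌊1.83740/2⌋ = 0; lat ⌊8.06036/1⌋ = 8.
Subsquare: lon ⌊1.83740/0.0833333⌋ = 22 → w; lat ⌊0.06036/0.0416667⌋ = 1 → b.
Extended square: lon ⌊0.00407/0.00833333⌋ = 0; lat ⌊0.01870/0.00416667⌋ = 4.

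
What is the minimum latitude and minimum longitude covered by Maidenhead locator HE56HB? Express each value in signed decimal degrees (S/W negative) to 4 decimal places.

Field H=7, E=4: +7·20° lon, +4·10° lat → SW at lon -40°, lat -50°.
Square 5, 6: +5·2° lon, +6·1° lat → SW at lon -30°, lat -44°.
Subsquare h=7, b=1: +7·0.0833333° lon, +1·0.0416667° lat → SW at lon -29.4167°, lat -43.9583°.
latitude -43.9583, longitude -29.4167.

-43.9583, -29.4167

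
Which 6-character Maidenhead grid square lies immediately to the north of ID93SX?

ID94sa

Latitude subsquare x = 23; +1 → 24, wraps to 0 = a, carry into square.
Latitude square 3; +1 → 4.
The longitude characters are unchanged.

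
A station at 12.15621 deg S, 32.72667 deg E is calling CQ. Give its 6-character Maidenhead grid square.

KH67iu

Add 180° to longitude and 90° to latitude: 212.7267, 77.8438.
Field (20°×10°, letters A–R): 212.7267/20 → 10 → K, 77.8438/10 → 7 → H; chars KH.
Square (2°×1°, digits 0–9): 12.7267/2 → 6, 7.8438/1 → 7; chars 67.
Subsquare (5′×2.5′, letters a–x): 0.7267/0.0833333 → 8 → i, 0.8438/0.0416667 → 20 → u; chars iu.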